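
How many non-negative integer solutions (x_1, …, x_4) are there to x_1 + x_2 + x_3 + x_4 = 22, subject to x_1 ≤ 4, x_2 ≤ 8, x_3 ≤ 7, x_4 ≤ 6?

Without the upper bounds there are C(25,3) = 2300 ways to split 22 among 4 variables.
Subtract solutions that violate a single cap (substitute x_i' = x_i − (cap_i+1)): x_1 ≥ 5 gives C(20,3) = 1140; x_2 ≥ 9 gives C(16,3) = 560; x_3 ≥ 8 gives C(17,3) = 680; x_4 ≥ 7 gives C(18,3) = 816. Together 3196.
Add back pairs where two caps are both exceeded: 165 + 220 + 286 + 56 + 84 + 120 = 931.
Subtract triples: 1 + 4 + 10 + 0 = 15.
By inclusion–exclusion the count is 2300 − 3196 + 931 − 15 = 20.

20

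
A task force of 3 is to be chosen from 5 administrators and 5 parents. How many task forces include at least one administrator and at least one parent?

Unrestricted: C(10,3) = 120 ways to pick any 3 of the 10.
Selections missing a whole group: no administrators → C(5,3) = 10; no parents → C(5,3) = 10.
Both groups omitted at once is impossible, so 120 − 20 = 100.

100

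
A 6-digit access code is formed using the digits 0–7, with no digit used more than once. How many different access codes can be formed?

Choose and order 6 of the 8 symbols: the first digit has 8 options, the next 7, and so on down to 3.
8 × 7 × 6 × 5 × 4 × 3 = 20160.

20160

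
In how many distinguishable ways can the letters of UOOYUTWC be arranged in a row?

The 8 letters of UOOYUTWC have repeats: O appearing twice and U appearing twice.
Dividing 8! = 40320 by 2!·2! = 4 for the repeated letters gives 10080.

10080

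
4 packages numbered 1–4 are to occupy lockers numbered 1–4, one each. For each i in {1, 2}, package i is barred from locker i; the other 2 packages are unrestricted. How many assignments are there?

Let Aᵢ (for i ∈ {1, 2}) be the placements that put package i in its forbidden locker. Any j of these fix j positions, leaving (4−j)! ways to fill the rest, and there are C(2,j) ways to pick which j.
By inclusion–exclusion, the number of valid placements is Σ_{j=0}^{2} (−1)^j C(2,j)·(4−j)!.
Computing: 24 − 12 + 2 = 14.

14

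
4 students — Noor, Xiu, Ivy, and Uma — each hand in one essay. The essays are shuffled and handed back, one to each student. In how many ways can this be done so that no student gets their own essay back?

9

Let Aᵢ be the assignments in which student i gets their own essay. We want the size of the complement of A₁∪…∪A_4.
By inclusion–exclusion this is Σ_{j=0}^{4} (−1)^j C(4,j)·(4−j)!.
Computing: 24 − 24 + 12 − 4 + 1 = 9.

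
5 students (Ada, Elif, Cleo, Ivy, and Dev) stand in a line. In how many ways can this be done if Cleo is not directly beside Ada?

There are 5! = 120 arrangements in all. If Cleo and Ada are adjacent, merging them into one block gives 2·(4)! = 48 arrangements.
So 120 − 48 = 72 arrangements keep them apart.

72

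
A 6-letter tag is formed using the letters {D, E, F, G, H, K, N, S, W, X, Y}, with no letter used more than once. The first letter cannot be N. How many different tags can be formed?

The first letter has 11−1 = 10 choices (anything except N).
The remaining 5 letters are filled from the other 10 symbols without repetition: 10 × 9 × 8 × 7 × 6 = 30240.
Total: 10 × 30240 = 302400.

302400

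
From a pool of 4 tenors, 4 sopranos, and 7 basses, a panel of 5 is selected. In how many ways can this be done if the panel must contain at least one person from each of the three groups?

2044

Total 5-person selections from all 15: C(15,5) = 3003.
Subtract selections that omit an entire group: no tenors → C(11,5) = 462; no sopranos → C(11,5) = 462; no basses → C(8,5) = 56.
Add back selections omitting two groups (i.e. drawn from a single group): C(4,5) + C(4,5) + C(7,5) = 21.
By inclusion–exclusion: 3003 − 980 + 21 = 2044.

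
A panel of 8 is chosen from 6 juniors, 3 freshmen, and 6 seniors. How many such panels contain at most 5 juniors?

Split by how many juniors are chosen (0 through 5).
Sum: C(6,0)·C(9,8) + C(6,1)·C(9,7) + C(6,2)·C(9,6) + C(6,3)·C(9,5) + C(6,4)·C(9,4) + C(6,5)·C(9,3) = 9 + 216 + 1260 + 2520 + 1890 + 504 = 6399.

6399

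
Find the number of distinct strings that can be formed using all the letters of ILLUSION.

10080

Letter multiplicities in ILLUSION: I×2, L×2, N×1, O×1, S×1, U×1.
So there are 8! / (2!·2!) = 10080 distinguishable arrangements.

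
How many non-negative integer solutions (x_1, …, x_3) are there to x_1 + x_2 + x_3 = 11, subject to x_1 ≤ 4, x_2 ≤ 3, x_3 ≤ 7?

By stars and bars, unrestricted non-negative solutions to x_1+…+x_3 = 11 number C(11+2,2) = 78.
Subtract solutions that violate a single cap (substitute x_i' = x_i − (cap_i+1)): x_1 ≥ 5 gives C(8,2) = 28; x_2 ≥ 4 gives C(9,2) = 36; x_3 ≥ 8 gives C(5,2) = 10. Together 74.
Add back pairs where two caps are both exceeded: 6 + 0 + 0 = 6.
By inclusion–exclusion the count is 78 − 74 + 6 = 10.

10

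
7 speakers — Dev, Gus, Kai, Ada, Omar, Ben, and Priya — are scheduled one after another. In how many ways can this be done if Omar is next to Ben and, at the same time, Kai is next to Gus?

480

Treat {Omar,Ben} as one block (2 orders) and {Kai,Gus} as another (2 orders).
That leaves 5 units to arrange: 2 × 2 × 5! = 4 × 120 = 480.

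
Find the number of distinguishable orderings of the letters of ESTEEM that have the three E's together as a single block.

24

Treat the 3 copies of E as a single block. The multiset to arrange is then {EEE, M, S, T}, 4 items in all.
All 4 items are distinct, so there are (4)! = 24 arrangements.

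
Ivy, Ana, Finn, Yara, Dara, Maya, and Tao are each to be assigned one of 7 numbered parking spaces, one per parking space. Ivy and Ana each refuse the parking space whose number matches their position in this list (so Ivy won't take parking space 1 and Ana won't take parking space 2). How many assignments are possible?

3720

Let Aᵢ (for i ∈ {1, 2}) be the placements that put person i in their forbidden parking space. Any j of these fix j positions, leaving (7−j)! ways to fill the rest, and there are C(2,j) ways to pick which j.
By inclusion–exclusion, the number of valid placements is Σ_{j=0}^{2} (−1)^j C(2,j)·(7−j)!.
Computing: 5040 − 1440 + 120 = 3720.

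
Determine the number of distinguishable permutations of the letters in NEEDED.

60

The 6 letters of NEEDED have repeats: D appearing twice and E appearing 3 times.
The number of distinct arrangements is 6!/(3!·2!) = 720/12 = 60.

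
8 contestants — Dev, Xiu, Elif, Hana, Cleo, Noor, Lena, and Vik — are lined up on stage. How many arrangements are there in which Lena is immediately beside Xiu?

Glue Lena and Xiu into one block (2 internal orders), leaving 7 units to arrange in a row.
That gives 2 × 7! = 2 × 5040 = 10080.

10080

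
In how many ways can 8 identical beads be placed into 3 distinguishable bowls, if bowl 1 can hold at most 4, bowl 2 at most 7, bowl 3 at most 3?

19

Without the upper bounds there are C(10,2) = 45 ways to split 8 among 3 bowls.
Subtract solutions that violate a single cap (substitute x_i' = x_i − (cap_i+1)): x_1 ≥ 5 gives C(5,2) = 10; x_2 ≥ 8 gives C(2,2) = 1; x_3 ≥ 4 gives C(6,2) = 15. Together 26.
No two caps can be exceeded simultaneously, so the pair terms are all 0.
By inclusion–exclusion the count is 45 − 26 + 0 = 19.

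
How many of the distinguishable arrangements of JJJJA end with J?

Fix J in the last position and arrange the remaining 4 letters.
Those 4 letters have J appearing 3 times, giving (4)!/(3!) = 4.

4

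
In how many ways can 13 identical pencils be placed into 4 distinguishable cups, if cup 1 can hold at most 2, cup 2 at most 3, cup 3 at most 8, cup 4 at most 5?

42

Ignoring the caps, the number of non-negative solutions to x_1+…+x_4 = 13 is C(16,3) = 560.
Subtract solutions that violate a single cap (substitute x_i' = x_i − (cap_i+1)): x_1 ≥ 3 gives C(13,3) = 286; x_2 ≥ 4 gives C(12,3) = 220; x_3 ≥ 9 gives C(7,3) = 35; x_4 ≥ 6 gives C(10,3) = 120. Together 661.
Add back pairs where two caps are both exceeded: 84 + 4 + 35 + 1 + 20 + 0 = 144.
Subtract triples: 0 + 1 + 0 + 0 = 1.
By inclusion–exclusion the count is 560 − 661 + 144 − 1 = 42.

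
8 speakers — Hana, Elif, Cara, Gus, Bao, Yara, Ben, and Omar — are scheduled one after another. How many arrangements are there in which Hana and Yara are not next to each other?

30240

There are 8! = 40320 arrangements in all. If Hana and Yara are adjacent, merging them into one block gives 2·(7)! = 10080 arrangements.
Complementary counting: 40320 − 10080 = 30240.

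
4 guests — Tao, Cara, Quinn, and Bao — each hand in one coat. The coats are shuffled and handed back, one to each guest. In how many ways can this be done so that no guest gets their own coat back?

9

Count assignments avoiding every fixed point. For any j of the 4 guests fixed to their own coat, the other 4−j can be arranged in (4−j)! ways.
By inclusion–exclusion this is Σ_{j=0}^{4} (−1)^j C(4,j)·(4−j)!.
Computing: 24 − 24 + 12 − 4 + 1 = 9.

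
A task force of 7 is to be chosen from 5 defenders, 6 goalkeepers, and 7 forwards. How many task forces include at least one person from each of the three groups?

28987

With no constraint there are C(18,7) = 31824 possible selections.
Selections missing a whole group: no defenders → C(13,7) = 1716; no goalkeepers → C(12,7) = 792; no forwards → C(11,7) = 330.
Add back selections omitting two groups (i.e. drawn from a single group): C(5,7) + C(6,7) + C(7,7) = 1.
By inclusion–exclusion: 31824 − 2838 + 1 = 28987.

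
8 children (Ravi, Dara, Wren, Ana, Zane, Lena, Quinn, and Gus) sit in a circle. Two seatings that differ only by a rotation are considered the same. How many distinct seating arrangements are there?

Fix one person's seat to break rotational symmetry; the remaining 7 people can be arranged in (7)! = 5040 ways.

5040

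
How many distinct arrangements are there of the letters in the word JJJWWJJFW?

504

JJJWWJJFW has 9 letters with J appearing 5 times and W appearing 3 times.
So there are 9! / (5!·3!) = 504 distinguishable arrangements.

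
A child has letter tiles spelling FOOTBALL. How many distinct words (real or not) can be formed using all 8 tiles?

Letter multiplicities in FOOTBALL: A×1, B×1, F×1, L×2, O×2, T×1.
The number of distinct arrangements is 8!/(2!·2!) = 40320/4 = 10080.

10080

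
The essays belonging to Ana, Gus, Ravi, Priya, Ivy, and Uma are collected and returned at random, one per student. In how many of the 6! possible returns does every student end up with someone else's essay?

265

Let Aᵢ be the assignments in which student i gets their own essay. We want the size of the complement of A₁∪…∪A_6.
By inclusion–exclusion this is Σ_{j=0}^{6} (−1)^j C(6,j)·(6−j)!.
Computing: 720 − 720 + 360 − 120 + 30 − 6 + 1 = 265.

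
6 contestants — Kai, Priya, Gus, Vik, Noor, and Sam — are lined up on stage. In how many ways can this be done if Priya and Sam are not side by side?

480

There are 6! = 720 arrangements in all. If Priya and Sam are adjacent, merging them into one block gives 2·(5)! = 240 arrangements.
So 720 − 240 = 480 arrangements keep them apart.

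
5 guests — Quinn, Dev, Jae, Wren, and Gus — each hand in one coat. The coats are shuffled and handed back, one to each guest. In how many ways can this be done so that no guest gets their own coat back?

44

This is the derangement count D_5: permutations of 5 items with no fixed point.
By inclusion–exclusion this is Σ_{j=0}^{5} (−1)^j C(5,j)·(5−j)!.
Computing: 120 − 120 + 60 − 20 + 5 − 1 = 44.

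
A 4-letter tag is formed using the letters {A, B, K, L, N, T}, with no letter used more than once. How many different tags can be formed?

360

With no repetition, fill the 4 letters in order: 6 choices, then 5, down to 3.
That product is 6 × 5 × 4 × 3 = 360.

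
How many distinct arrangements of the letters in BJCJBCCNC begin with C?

With the first slot taken by C, it remains to arrange the other 8 letters (BJJBCCNC).
Those 8 letters have B appearing twice, C appearing 3 times, and J appearing twice, giving (8)!/(3!·2!·2!) = 1680.

1680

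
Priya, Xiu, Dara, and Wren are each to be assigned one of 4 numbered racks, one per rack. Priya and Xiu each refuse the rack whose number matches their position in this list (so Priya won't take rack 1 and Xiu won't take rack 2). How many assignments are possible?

Let Aᵢ (for i ∈ {1, 2}) be the placements that put person i in their forbidden rack. Any j of these fix j positions, leaving (4−j)! ways to fill the rest, and there are C(2,j) ways to pick which j.
By inclusion–exclusion, the number of valid placements is Σ_{j=0}^{2} (−1)^j C(2,j)·(4−j)!.
Computing: 24 − 12 + 2 = 14.

14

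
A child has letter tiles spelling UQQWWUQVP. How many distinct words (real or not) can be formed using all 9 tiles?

15120

The 9 letters of UQQWWUQVP have repeats: Q appearing 3 times, U appearing twice, and W appearing twice.
Dividing 9! = 362880 by 3!·2!·2! = 24 for the repeated letters gives 15120.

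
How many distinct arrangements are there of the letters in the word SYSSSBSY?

168

Letter multiplicities in SYSSSBSY: B×1, S×5, Y×2.
Dividing 8! = 40320 by 5!·2! = 240 for the repeated letters gives 168.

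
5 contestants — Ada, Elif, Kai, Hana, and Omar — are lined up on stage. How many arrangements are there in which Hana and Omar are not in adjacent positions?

72

Of the 5! = 120 arrangements, those with Hana and Omar adjacent number 2 × 4! = 48 (treat the pair as a block with 2 internal orders).
Complementary counting: 120 − 48 = 72.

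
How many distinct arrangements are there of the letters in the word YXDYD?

The 5 letters of YXDYD have repeats: D appearing twice and Y appearing twice.
So there are 5! / (2!·2!) = 30 distinguishable arrangements.

30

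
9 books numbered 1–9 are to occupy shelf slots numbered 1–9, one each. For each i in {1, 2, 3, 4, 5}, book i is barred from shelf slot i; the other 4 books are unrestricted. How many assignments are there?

205056

Let Aᵢ (for 1 ≤ i ≤ 5) be the placements that put book i in its forbidden shelf slot. Any j of these fix j positions, leaving (9−j)! ways to fill the rest, and there are C(5,j) ways to pick which j.
By inclusion–exclusion, the number of valid placements is Σ_{j=0}^{5} (−1)^j C(5,j)·(9−j)!.
Computing: 362880 − 201600 + 50400 − 7200 + 600 − 24 = 205056.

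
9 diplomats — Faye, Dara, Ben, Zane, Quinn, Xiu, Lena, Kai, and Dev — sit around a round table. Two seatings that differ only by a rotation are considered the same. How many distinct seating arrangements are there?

Seat Faye anywhere (absorbing the rotational symmetry), then permute the other 8: (8)! = 40320.

40320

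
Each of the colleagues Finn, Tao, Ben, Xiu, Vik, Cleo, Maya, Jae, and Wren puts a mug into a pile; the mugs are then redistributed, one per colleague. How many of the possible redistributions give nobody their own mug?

Count assignments avoiding every fixed point. For any j of the 9 colleagues fixed to their own mug, the other 9−j can be arranged in (9−j)! ways.
By inclusion–exclusion this is Σ_{j=0}^{9} (−1)^j C(9,j)·(9−j)!.
Computing: 362880 − 362880 + 181440 − 60480 + 15120 − 3024 + 504 − 72 + 9 − 1 = 133496.

133496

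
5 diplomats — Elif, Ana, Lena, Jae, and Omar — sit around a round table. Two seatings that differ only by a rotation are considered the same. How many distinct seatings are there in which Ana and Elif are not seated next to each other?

12

Without the restriction there are (4)! = 24 seatings.
Seatings with Ana beside Elif: treat them as a block with 2 internal orders, giving 2 × (3)! = 12.
Subtracting, 24 − 12 = 12.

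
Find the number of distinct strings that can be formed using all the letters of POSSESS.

210

Letter multiplicities in POSSESS: E×1, O×1, P×1, S×4.
Dividing 7! = 5040 by 4! = 24 for the repeated letters gives 210.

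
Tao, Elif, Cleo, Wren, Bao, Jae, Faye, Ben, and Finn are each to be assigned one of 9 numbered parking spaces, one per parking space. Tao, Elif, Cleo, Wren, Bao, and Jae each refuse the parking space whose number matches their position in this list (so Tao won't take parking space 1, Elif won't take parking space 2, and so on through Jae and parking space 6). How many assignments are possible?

Let Aᵢ (for 1 ≤ i ≤ 6) be the placements that put person i in their forbidden parking space. Any j of these fix j positions, leaving (9−j)! ways to fill the rest, and there are C(6,j) ways to pick which j.
By inclusion–exclusion, the number of valid placements is Σ_{j=0}^{6} (−1)^j C(6,j)·(9−j)!.
Computing: 362880 − 241920 + 75600 − 14400 + 1800 − 144 + 6 = 183822.

183822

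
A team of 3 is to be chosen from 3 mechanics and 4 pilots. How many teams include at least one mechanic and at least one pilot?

With no constraint there are C(7,3) = 35 possible selections.
Subtract selections that omit an entire group: no mechanics → C(4,3) = 4; no pilots → C(3,3) = 1.
Both groups omitted at once is impossible, so 35 − 5 = 30.

30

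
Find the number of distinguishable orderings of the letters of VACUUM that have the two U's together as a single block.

Treat the 2 copies of U as a single block. The multiset to arrange is then {UU, A, C, M, V}, 5 items in all.
All 5 items are distinct, so there are (5)! = 120 arrangements.

120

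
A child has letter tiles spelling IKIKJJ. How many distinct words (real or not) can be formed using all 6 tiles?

90

IKIKJJ has 6 letters with I appearing twice, J appearing twice, and K appearing twice.
The number of distinct arrangements is 6!/(2!·2!·2!) = 720/8 = 90.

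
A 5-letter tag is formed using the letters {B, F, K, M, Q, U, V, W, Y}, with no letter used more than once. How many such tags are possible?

With no repetition, fill the 5 letters in order: 9 choices, then 8, down to 5.
9 × 8 × 7 × 6 × 5 = 15120.

15120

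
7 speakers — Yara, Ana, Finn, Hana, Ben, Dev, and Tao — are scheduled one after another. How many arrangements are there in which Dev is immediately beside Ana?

1440

Glue Dev and Ana into one block (2 internal orders), leaving 6 units to arrange in a row.
That gives 2 × 6! = 2 × 720 = 1440.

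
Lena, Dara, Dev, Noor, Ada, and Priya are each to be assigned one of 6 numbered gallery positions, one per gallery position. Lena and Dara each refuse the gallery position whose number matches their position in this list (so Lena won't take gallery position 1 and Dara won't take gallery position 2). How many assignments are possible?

504

Let Aᵢ (for i ∈ {1, 2}) be the placements that put person i in their forbidden gallery position. Any j of these fix j positions, leaving (6−j)! ways to fill the rest, and there are C(2,j) ways to pick which j.
By inclusion–exclusion, the number of valid placements is Σ_{j=0}^{2} (−1)^j C(2,j)·(6−j)!.
Computing: 720 − 240 + 24 = 504.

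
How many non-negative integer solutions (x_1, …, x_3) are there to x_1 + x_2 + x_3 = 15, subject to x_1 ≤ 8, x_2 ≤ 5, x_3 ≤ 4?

6

By stars and bars, unrestricted non-negative solutions to x_1+…+x_3 = 15 number C(15+2,2) = 136.
Subtract solutions that violate a single cap (substitute x_i' = x_i − (cap_i+1)): x_1 ≥ 9 gives C(8,2) = 28; x_2 ≥ 6 gives C(11,2) = 55; x_3 ≥ 5 gives C(12,2) = 66. Together 149.
Add back pairs where two caps are both exceeded: 1 + 3 + 15 = 19.
By inclusion–exclusion the count is 136 − 149 + 19 = 6.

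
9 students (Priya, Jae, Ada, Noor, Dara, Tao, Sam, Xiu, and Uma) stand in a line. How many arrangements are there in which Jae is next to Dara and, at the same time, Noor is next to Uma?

Treat {Jae,Dara} as one block (2 orders) and {Noor,Uma} as another (2 orders).
That leaves 7 units to arrange: 2 × 2 × 7! = 4 × 5040 = 20160.

20160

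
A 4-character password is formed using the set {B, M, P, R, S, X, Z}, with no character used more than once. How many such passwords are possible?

Choose and order 4 of the 7 symbols: the first character has 7 options, the next 6, then 5, 4.
That product is 7 × 6 × 5 × 4 = 840.

840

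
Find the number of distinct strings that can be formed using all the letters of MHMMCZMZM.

Letter multiplicities in MHMMCZMZM: C×1, H×1, M×5, Z×2.
So there are 9! / (5!·2!) = 1512 distinguishable arrangements.

1512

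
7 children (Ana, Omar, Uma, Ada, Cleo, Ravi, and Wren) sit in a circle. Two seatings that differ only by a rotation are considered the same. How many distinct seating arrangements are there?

720

Around a circle, 7 distinct people have 7!/7 = (6)! = 720 rotationally distinct seatings.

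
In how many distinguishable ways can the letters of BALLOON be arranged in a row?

The 7 letters of BALLOON have repeats: L appearing twice and O appearing twice.
So there are 7! / (2!·2!) = 1260 distinguishable arrangements.

1260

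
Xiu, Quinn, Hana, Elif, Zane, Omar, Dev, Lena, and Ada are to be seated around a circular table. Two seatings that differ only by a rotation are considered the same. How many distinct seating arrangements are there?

Fix one person's seat to break rotational symmetry; the remaining 8 people can be arranged in (8)! = 40320 ways.

40320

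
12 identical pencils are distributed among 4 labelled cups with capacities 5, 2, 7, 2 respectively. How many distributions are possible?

Ignoring the caps, the number of non-negative solutions to x_1+…+x_4 = 12 is C(15,3) = 455.
Subtract solutions that violate a single cap (substitute x_i' = x_i − (cap_i+1)): x_1 ≥ 6 gives C(9,3) = 84; x_2 ≥ 3 gives C(12,3) = 220; x_3 ≥ 8 gives C(7,3) = 35; x_4 ≥ 3 gives C(12,3) = 220. Together 559.
Add back pairs where two caps are both exceeded: 20 + 0 + 20 + 4 + 84 + 4 = 132.
Subtract triples: 0 + 1 + 0 + 0 = 1.
By inclusion–exclusion the count is 455 − 559 + 132 − 1 = 27.

27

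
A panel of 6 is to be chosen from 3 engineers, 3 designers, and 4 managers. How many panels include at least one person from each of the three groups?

195

With no constraint there are C(10,6) = 210 possible selections.
Subtract selections that omit an entire group: no engineers → C(7,6) = 7; no designers → C(7,6) = 7; no managers → C(6,6) = 1.
Add back selections omitting two groups (i.e. drawn from a single group): C(3,6) + C(3,6) + C(4,6) = 0.
By inclusion–exclusion: 210 − 15 + 0 = 195.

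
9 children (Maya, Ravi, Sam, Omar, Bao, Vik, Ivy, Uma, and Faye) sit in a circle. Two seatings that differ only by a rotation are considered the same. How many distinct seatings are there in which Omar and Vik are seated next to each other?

10080

Glue Omar and Vik into a block (2 internal orders). Seating 8 units around a circle gives (7)! arrangements.
So 2 × (7)! = 2 × 5040 = 10080.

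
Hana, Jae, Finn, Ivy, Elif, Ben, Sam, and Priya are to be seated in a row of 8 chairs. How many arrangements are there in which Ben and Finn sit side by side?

10080

Place the 6 others and the Ben-Finn pair as 7 objects in a line; the pair has 2 internal arrangements.
That gives 2 × 7! = 2 × 5040 = 10080.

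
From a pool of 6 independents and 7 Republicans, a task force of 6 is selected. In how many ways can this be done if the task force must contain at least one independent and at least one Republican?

Unrestricted: C(13,6) = 1716 ways to pick any 6 of the 13.
Selections missing a whole group: no independents → C(7,6) = 7; no Republicans → C(6,6) = 1.
Both groups omitted at once is impossible, so 1716 − 8 = 1708.

1708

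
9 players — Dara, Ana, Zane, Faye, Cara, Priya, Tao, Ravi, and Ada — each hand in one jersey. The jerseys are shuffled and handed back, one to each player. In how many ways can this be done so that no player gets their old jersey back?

This is the derangement count D_9: permutations of 9 items with no fixed point.
By inclusion–exclusion this is Σ_{j=0}^{9} (−1)^j C(9,j)·(9−j)!.
Computing: 362880 − 362880 + 181440 − 60480 + 15120 − 3024 + 504 − 72 + 9 − 1 = 133496.

133496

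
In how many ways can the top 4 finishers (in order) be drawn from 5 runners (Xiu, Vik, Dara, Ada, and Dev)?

There are 5 choices for 1st place, 4 for 2nd, and so on down to 2 for position 4.
That gives 5 × 4 × 3 × 2 = 120.

120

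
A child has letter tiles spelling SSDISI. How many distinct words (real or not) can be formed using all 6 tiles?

60

SSDISI has 6 letters with I appearing twice and S appearing 3 times.
So there are 6! / (3!·2!) = 60 distinguishable arrangements.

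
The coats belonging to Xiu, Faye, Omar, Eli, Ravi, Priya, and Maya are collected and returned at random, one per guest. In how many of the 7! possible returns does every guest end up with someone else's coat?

This is the derangement count D_7: permutations of 7 items with no fixed point.
By inclusion–exclusion this is Σ_{j=0}^{7} (−1)^j C(7,j)·(7−j)!.
Computing: 5040 − 5040 + 2520 − 840 + 210 − 42 + 7 − 1 = 1854.

1854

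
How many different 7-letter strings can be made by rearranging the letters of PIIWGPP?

Letter multiplicities in PIIWGPP: G×1, I×2, P×3, W×1.
The number of distinct arrangements is 7!/(3!·2!) = 5040/12 = 420.

420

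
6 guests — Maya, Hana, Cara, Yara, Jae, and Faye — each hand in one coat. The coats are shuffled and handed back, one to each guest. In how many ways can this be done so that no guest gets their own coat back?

265

Count assignments avoiding every fixed point. For any j of the 6 guests fixed to their own coat, the other 6−j can be arranged in (6−j)! ways.
By inclusion–exclusion this is Σ_{j=0}^{6} (−1)^j C(6,j)·(6−j)!.
Computing: 720 − 720 + 360 − 120 + 30 − 6 + 1 = 265.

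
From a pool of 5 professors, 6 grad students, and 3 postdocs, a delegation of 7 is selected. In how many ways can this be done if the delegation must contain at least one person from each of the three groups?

Unrestricted: C(14,7) = 3432 ways to pick any 7 of the 14.
Selections missing a whole group: no professors → C(9,7) = 36; no grad students → C(8,7) = 8; no postdocs → C(11,7) = 330.
Add back selections omitting two groups (i.e. drawn from a single group): C(5,7) + C(6,7) + C(3,7) = 0.
By inclusion–exclusion: 3432 − 374 + 0 = 3058.

3058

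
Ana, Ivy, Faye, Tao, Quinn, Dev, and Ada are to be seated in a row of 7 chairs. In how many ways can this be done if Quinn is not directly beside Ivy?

3600

Of the 7! = 5040 arrangements, those with Quinn and Ivy adjacent number 2 × 6! = 1440 (treat the pair as a block with 2 internal orders).
Complementary counting: 5040 − 1440 = 3600.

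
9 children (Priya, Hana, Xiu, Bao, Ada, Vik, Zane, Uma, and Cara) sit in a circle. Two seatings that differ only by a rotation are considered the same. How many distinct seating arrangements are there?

40320

Seat Priya anywhere (absorbing the rotational symmetry), then permute the other 8: (8)! = 40320.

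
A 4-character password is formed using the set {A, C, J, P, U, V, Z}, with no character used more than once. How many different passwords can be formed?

Choose and order 4 of the 7 symbols: the first character has 7 options, the next 6, then 5, 4.
That product is 7 × 6 × 5 × 4 = 840.

840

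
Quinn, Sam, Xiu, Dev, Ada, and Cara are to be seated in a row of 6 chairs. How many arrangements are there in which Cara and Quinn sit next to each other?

Treat {Cara, Quinn} as a single unit. There are 5 units to order, and the pair itself can be ordered 2 ways.
That gives 2 × 5! = 2 × 120 = 240.

240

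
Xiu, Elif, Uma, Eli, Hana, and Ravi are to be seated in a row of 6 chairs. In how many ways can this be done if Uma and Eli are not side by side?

There are 6! = 720 arrangements in all. If Uma and Eli are adjacent, merging them into one block gives 2·(5)! = 240 arrangements.
So 720 − 240 = 480 arrangements keep them apart.

480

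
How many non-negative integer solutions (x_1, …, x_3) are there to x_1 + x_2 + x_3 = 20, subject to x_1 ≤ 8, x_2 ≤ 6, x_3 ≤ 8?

By stars and bars, unrestricted non-negative solutions to x_1+…+x_3 = 20 number C(20+2,2) = 231.
Subtract solutions that violate a single cap (substitute x_i' = x_i − (cap_i+1)): x_1 ≥ 9 gives C(13,2) = 78; x_2 ≥ 7 gives C(15,2) = 105; x_3 ≥ 9 gives C(13,2) = 78. Together 261.
Add back pairs where two caps are both exceeded: 15 + 6 + 15 = 36.
By inclusion–exclusion the count is 231 − 261 + 36 = 6.

6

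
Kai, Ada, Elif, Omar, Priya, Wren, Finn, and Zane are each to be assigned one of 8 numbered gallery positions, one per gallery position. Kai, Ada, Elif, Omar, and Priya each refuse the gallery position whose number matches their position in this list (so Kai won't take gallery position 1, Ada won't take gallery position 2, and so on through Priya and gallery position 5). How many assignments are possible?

21234

Let Aᵢ (for 1 ≤ i ≤ 5) be the placements that put person i in their forbidden gallery position. Any j of these fix j positions, leaving (8−j)! ways to fill the rest, and there are C(5,j) ways to pick which j.
By inclusion–exclusion, the number of valid placements is Σ_{j=0}^{5} (−1)^j C(5,j)·(8−j)!.
Computing: 40320 − 25200 + 7200 − 1200 + 120 − 6 = 21234.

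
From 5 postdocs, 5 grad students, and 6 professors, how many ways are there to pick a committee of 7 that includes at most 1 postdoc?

Split by how many postdocs are chosen (0 through 1).
Sum: C(5,0)·C(11,7) + C(5,1)·C(11,6) = 330 + 2310 = 2640.

2640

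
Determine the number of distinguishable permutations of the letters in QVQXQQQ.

42

Letter multiplicities in QVQXQQQ: Q×5, V×1, X×1.
The number of distinct arrangements is 7!/(5!) = 5040/120 = 42.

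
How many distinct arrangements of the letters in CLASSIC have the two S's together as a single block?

Treat the 2 copies of S as a single block. The multiset to arrange is then {SS, A, C, C, I, L}, 6 items in all.
That gives (6)!/(2!) = 360 arrangements.

360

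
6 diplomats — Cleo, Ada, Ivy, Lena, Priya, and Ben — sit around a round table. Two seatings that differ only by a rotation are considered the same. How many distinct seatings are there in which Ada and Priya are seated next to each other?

48

Glue Ada and Priya into a block (2 internal orders). Seating 5 units around a circle gives (4)! arrangements.
So 2 × (4)! = 2 × 24 = 48.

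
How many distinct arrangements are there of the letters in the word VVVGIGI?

210

The 7 letters of VVVGIGI have repeats: G appearing twice, I appearing twice, and V appearing 3 times.
Dividing 7! = 5040 by 3!·2!·2! = 24 for the repeated letters gives 210.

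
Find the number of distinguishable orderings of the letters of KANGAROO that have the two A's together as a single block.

2520

Treat the 2 copies of A as a single block. The multiset to arrange is then {AA, G, K, N, O, O, R}, 7 items in all.
That gives (7)!/(2!) = 2520 arrangements.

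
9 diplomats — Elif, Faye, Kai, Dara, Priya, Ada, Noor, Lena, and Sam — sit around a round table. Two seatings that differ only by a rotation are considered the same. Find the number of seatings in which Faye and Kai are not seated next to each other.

Without the restriction there are (8)! = 40320 seatings.
Seatings with Faye beside Kai: treat them as a block with 2 internal orders, giving 2 × (7)! = 10080.
Subtracting, 40320 − 10080 = 30240.

30240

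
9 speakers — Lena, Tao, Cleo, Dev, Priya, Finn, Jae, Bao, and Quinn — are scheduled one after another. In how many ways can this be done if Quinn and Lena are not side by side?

282240

There are 9! = 362880 arrangements in all. If Quinn and Lena are adjacent, merging them into one block gives 2·(8)! = 80640 arrangements.
Complementary counting: 362880 − 80640 = 282240.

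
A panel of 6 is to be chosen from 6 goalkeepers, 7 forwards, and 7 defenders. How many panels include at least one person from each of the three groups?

32340

Total 6-person selections from all 20: C(20,6) = 38760.
Selections missing a whole group: no goalkeepers → C(14,6) = 3003; no forwards → C(13,6) = 1716; no defenders → C(13,6) = 1716.
Add back selections omitting two groups (i.e. drawn from a single group): C(6,6) + C(7,6) + C(7,6) = 15.
By inclusion–exclusion: 38760 − 6435 + 15 = 32340.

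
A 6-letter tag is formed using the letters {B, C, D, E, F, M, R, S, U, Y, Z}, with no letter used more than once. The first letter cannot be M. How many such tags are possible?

302400

The first letter has 11−1 = 10 choices (anything except M).
The remaining 5 letters are filled from the other 10 symbols without repetition: 10 × 9 × 8 × 7 × 6 = 30240.
Total: 10 × 30240 = 302400.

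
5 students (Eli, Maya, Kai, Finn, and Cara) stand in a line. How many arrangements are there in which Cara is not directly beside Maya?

72

Of the 5! = 120 arrangements, those with Cara and Maya adjacent number 2 × 4! = 48 (treat the pair as a block with 2 internal orders).
So 120 − 48 = 72 arrangements keep them apart.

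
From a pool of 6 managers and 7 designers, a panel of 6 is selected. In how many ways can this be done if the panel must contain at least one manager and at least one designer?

With no constraint there are C(13,6) = 1716 possible selections.
Selections missing a whole group: no managers → C(7,6) = 7; no designers → C(6,6) = 1.
Both groups omitted at once is impossible, so 1716 − 8 = 1708.

1708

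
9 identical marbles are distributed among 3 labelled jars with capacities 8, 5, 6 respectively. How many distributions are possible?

Without the upper bounds there are C(11,2) = 55 ways to split 9 among 3 jars.
Subtract solutions that violate a single cap (substitute x_i' = x_i − (cap_i+1)): x_1 ≥ 9 gives C(2,2) = 1; x_2 ≥ 6 gives C(5,2) = 10; x_3 ≥ 7 gives C(4,2) = 6. Together 17.
No two caps can be exceeded simultaneously, so the pair terms are all 0.
By inclusion–exclusion the count is 55 − 17 + 0 = 38.

38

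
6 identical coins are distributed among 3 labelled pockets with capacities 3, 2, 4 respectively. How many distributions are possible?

By stars and bars, unrestricted non-negative solutions to x_1+…+x_3 = 6 number C(6+2,2) = 28.
Subtract solutions that violate a single cap (substitute x_i' = x_i − (cap_i+1)): x_1 ≥ 4 gives C(4,2) = 6; x_2 ≥ 3 gives C(5,2) = 10; x_3 ≥ 5 gives C(3,2) = 3. Together 19.
No two caps can be exceeded simultaneously, so the pair terms are all 0.
By inclusion–exclusion the count is 28 − 19 + 0 = 9.

9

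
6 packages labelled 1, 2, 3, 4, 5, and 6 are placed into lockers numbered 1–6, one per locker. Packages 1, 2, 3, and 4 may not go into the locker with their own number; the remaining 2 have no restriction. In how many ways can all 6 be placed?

Let Aᵢ (for 1 ≤ i ≤ 4) be the placements that put package i in its forbidden locker. Any j of these fix j positions, leaving (6−j)! ways to fill the rest, and there are C(4,j) ways to pick which j.
By inclusion–exclusion, the number of valid placements is Σ_{j=0}^{4} (−1)^j C(4,j)·(6−j)!.
Computing: 720 − 480 + 144 − 24 + 2 = 362.

362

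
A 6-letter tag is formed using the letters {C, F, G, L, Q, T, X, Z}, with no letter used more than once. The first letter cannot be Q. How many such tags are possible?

The first letter has 8−1 = 7 choices (anything except Q).
The remaining 5 letters are filled from the other 7 symbols without repetition: 7 × 6 × 5 × 4 × 3 = 2520.
Total: 7 × 2520 = 17640.

17640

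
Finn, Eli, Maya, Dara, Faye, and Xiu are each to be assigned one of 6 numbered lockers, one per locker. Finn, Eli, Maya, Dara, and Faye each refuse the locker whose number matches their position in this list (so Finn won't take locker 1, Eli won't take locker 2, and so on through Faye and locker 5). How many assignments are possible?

Let Aᵢ (for 1 ≤ i ≤ 5) be the placements that put person i in their forbidden locker. Any j of these fix j positions, leaving (6−j)! ways to fill the rest, and there are C(5,j) ways to pick which j.
By inclusion–exclusion, the number of valid placements is Σ_{j=0}^{5} (−1)^j C(5,j)·(6−j)!.
Computing: 720 − 600 + 240 − 60 + 10 − 1 = 309.

309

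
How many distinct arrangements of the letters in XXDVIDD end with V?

Fix V in the last position and arrange the remaining 6 letters.
Those 6 letters have D appearing 3 times and X appearing twice, giving (6)!/(3!·2!) = 60.

60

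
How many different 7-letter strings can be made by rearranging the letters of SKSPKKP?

210

Letter multiplicities in SKSPKKP: K×3, P×2, S×2.
The number of distinct arrangements is 7!/(3!·2!·2!) = 5040/24 = 210.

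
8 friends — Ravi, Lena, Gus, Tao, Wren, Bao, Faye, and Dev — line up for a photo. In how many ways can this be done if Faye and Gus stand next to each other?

10080

Glue Faye and Gus into one block (2 internal orders), leaving 7 units to arrange in a row.
That gives 2 × 7! = 2 × 5040 = 10080.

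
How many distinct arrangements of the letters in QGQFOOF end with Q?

180

Fix Q in the last position and arrange the remaining 6 letters.
Those 6 letters have F appearing twice and O appearing twice, giving (6)!/(2!·2!) = 180.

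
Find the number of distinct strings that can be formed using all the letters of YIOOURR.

Letter multiplicities in YIOOURR: I×1, O×2, R×2, U×1, Y×1.
Dividing 7! = 5040 by 2!·2! = 4 for the repeated letters gives 1260.

1260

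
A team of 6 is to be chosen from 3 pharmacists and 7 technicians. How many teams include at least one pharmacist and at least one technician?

203

Total 6-person selections from all 10: C(10,6) = 210.
Subtract selections that omit an entire group: no pharmacists → C(7,6) = 7; no technicians → C(3,6) = 0.
Both groups omitted at once is impossible, so 210 − 7 = 203.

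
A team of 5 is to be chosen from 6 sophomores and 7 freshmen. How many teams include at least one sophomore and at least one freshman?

Unrestricted: C(13,5) = 1287 ways to pick any 5 of the 13.
Selections missing a whole group: no sophomores → C(7,5) = 21; no freshmen → C(6,5) = 6.
Both groups omitted at once is impossible, so 1287 − 27 = 1260.

1260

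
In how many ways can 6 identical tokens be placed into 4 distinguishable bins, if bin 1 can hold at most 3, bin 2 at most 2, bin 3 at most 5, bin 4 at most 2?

34

Without the upper bounds there are C(9,3) = 84 ways to split 6 among 4 bins.
Subtract solutions that violate a single cap (substitute x_i' = x_i − (cap_i+1)): x_1 ≥ 4 gives C(5,3) = 10; x_2 ≥ 3 gives C(6,3) = 20; x_3 ≥ 6 gives C(3,3) = 1; x_4 ≥ 3 gives C(6,3) = 20. Together 51.
Add back pairs where two caps are both exceeded: 0 + 0 + 0 + 0 + 1 + 0 = 1.
By inclusion–exclusion the count is 84 − 51 + 1 = 34.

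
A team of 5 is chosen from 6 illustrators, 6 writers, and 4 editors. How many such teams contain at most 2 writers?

Split by how many writers are chosen (0 through 2).
Sum: C(6,0)·C(10,5) + C(6,1)·C(10,4) + C(6,2)·C(10,3) = 252 + 1260 + 1800 = 3312.

3312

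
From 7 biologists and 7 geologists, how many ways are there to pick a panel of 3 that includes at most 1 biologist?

Split by how many biologists are chosen (0 through 1).
Sum: C(7,0)·C(7,3) + C(7,1)·C(7,2) = 35 + 147 = 182.

182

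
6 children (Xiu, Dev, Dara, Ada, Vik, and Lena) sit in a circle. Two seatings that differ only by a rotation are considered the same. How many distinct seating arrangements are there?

Seat Xiu anywhere (absorbing the rotational symmetry), then permute the other 5: (5)! = 120.

120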